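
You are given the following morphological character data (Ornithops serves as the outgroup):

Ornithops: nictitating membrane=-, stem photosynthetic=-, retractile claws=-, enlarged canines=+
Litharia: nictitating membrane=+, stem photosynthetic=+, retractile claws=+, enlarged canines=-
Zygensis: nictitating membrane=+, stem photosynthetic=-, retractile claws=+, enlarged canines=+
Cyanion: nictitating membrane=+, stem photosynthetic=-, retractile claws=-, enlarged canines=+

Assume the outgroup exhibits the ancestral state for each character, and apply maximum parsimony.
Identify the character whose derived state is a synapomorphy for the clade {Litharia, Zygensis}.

retractile claws

Character polarity is set by the outgroup: the derived state is whichever differs from the outgroup's state, so for enlarged canines the derived state is '-', and for the remaining characters it is '+'.
nictitating membrane (derived state '+') is shared by all ingroup taxa — unites the whole ingroup.
stem photosynthetic: derived state '+' in Litharia only — an autapomorphy, so it tells us nothing about relationships among taxa.
Only Litharia and Zygensis show the derived state '+' for retractile claws, supporting them as a clade.
enlarged canines: derived state '-' in Litharia only — an autapomorphy, so it tells us nothing about relationships among taxa.
Most parsimonious ingroup topology: ((Litharia,Zygensis),Cyanion).
The clade {Litharia, Zygensis} is supported by retractile claws: its derived state '+' occurs in exactly those taxa and in no other taxon (including the outgroup).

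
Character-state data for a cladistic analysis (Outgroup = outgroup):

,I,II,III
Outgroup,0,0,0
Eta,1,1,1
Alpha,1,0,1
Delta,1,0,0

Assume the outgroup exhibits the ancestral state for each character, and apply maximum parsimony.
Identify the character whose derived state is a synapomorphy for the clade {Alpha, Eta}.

III

The outgroup has state '0' for every character, so '1' is the derived state throughout.
All ingroup taxa share the derived state '1' for I; it defines the ingroup but does not resolve relationships within it.
II: derived state '1' in Eta only — an autapomorphy, so it tells us nothing about relationships among taxa.
III (derived state '1') is shared by Alpha and Eta — a synapomorphy uniting that clade.
Most parsimonious ingroup topology: ((Eta,Alpha),Delta).
The clade {Alpha, Eta} is supported by III: its derived state '1' occurs in exactly those taxa and in no other taxon (including the outgroup).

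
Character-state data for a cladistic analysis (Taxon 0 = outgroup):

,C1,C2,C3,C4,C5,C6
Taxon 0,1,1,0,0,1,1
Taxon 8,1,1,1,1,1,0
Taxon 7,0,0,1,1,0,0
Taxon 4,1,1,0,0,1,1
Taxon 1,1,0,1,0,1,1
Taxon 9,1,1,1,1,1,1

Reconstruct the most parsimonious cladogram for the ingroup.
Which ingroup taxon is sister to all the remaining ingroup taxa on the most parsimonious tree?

Taxon 4

Character polarity is set by the outgroup: the derived state is whichever differs from the outgroup's state, so for C1, C2, C5, C6 the derived state is '0', and for the remaining characters it is '1'.
C1: derived state '0' in Taxon 7 only — an autapomorphy, so it tells us nothing about relationships among taxa.
C2 groups Taxon 1 and Taxon 7, which is incompatible with the clades supported by the remaining characters; treating it as convergent (homoplasy) costs fewer steps than any alternative tree.
C3 (derived state '1') is shared by Taxon 1, Taxon 7, Taxon 8, and Taxon 9 — a synapomorphy uniting that clade.
C4: derived state '1' in Taxon 7, Taxon 8, and Taxon 9 only — synapomorphy for {Taxon 7, Taxon 8, Taxon 9}.
C5 (derived state '0') is unique to Taxon 7 (autapomorphy; uninformative for grouping).
C6: derived state '0' in Taxon 7 and Taxon 8 only — synapomorphy for {Taxon 7, Taxon 8}.
Most parsimonious ingroup topology: ((((Taxon 8,Taxon 7),Taxon 9),Taxon 1),Taxon 4).
Taxon 4 is sister to the clade containing all other ingroup taxa, so it is the earliest-diverging (most basal) ingroup lineage.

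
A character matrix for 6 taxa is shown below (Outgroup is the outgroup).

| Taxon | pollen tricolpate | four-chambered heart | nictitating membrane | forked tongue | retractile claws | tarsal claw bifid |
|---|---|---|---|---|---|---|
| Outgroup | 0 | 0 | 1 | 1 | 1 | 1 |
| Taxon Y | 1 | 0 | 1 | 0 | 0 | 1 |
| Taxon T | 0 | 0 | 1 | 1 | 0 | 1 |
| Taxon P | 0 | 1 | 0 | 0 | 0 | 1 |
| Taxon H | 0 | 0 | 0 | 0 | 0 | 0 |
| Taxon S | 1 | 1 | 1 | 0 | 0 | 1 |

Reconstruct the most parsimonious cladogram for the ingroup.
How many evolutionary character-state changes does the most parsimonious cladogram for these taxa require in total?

Character polarity is set by the outgroup: the derived state is whichever differs from the outgroup's state, so for nictitating membrane, forked tongue, retractile claws, tarsal claw bifid the derived state is '0', and for the remaining characters it is '1'.
pollen tricolpate (derived state '1') is shared by Taxon S and Taxon Y — a synapomorphy uniting that clade.
four-chambered heart groups Taxon P and Taxon S, which is incompatible with the clades supported by the remaining characters; treating it as convergent (homoplasy) costs fewer steps than any alternative tree.
Only Taxon H and Taxon P show the derived state '0' for nictitating membrane, supporting them as a clade.
Only Taxon H, Taxon P, Taxon S, and Taxon Y show the derived state '0' for forked tongue, supporting them as a clade.
retractile claws (derived state '0') is shared by all ingroup taxa — unites the whole ingroup.
tarsal claw bifid: derived state '0' in Taxon H only — an autapomorphy, so it tells us nothing about relationships among taxa.
Most parsimonious ingroup topology: (((Taxon Y,Taxon S),(Taxon P,Taxon H)),Taxon T).
Changes per character on this tree: pollen tricolpate: 1; four-chambered heart: 2; nictitating membrane: 1; forked tongue: 1; retractile claws: 1; tarsal claw bifid: 1.
Total = 7.

7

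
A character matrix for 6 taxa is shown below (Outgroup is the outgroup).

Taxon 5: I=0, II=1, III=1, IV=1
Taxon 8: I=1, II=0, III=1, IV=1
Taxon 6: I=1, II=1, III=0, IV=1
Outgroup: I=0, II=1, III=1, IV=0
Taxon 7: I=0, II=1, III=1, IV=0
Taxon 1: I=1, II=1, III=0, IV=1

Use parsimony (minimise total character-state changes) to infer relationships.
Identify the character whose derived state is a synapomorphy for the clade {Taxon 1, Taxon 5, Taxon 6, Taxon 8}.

IV

Character polarity is set by the outgroup: the derived state is whichever differs from the outgroup's state, so for II, III the derived state is '0', and for the remaining characters it is '1'.
I: derived state '1' in Taxon 1, Taxon 6, and Taxon 8 only — synapomorphy for {Taxon 1, Taxon 6, Taxon 8}.
II: derived state '0' in Taxon 8 only — an autapomorphy, so it tells us nothing about relationships among taxa.
Only Taxon 1 and Taxon 6 show the derived state '0' for III, supporting them as a clade.
Only Taxon 1, Taxon 5, Taxon 6, and Taxon 8 show the derived state '1' for IV, supporting them as a clade.
Most parsimonious ingroup topology: ((((Taxon 1,Taxon 6),Taxon 8),Taxon 5),Taxon 7).
The clade {Taxon 1, Taxon 5, Taxon 6, Taxon 8} is supported by IV: its derived state '1' occurs in exactly those taxa and in no other taxon (including the outgroup).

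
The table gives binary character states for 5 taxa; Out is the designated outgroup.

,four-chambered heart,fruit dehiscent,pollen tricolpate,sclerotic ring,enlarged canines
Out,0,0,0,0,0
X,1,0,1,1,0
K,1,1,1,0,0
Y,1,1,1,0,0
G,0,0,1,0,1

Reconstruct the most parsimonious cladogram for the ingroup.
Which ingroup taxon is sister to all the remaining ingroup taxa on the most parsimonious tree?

G

The outgroup has state '0' for every character, so '1' is the derived state throughout.
Only K, X, and Y show the derived state '1' for four-chambered heart, supporting them as a clade.
fruit dehiscent: derived state '1' in K and Y only — synapomorphy for {K, Y}.
pollen tricolpate (derived state '1') is shared by all ingroup taxa — unites the whole ingroup.
sclerotic ring: derived state '1' in X only — an autapomorphy, so it tells us nothing about relationships among taxa.
enlarged canines (derived state '1') is unique to G (autapomorphy; uninformative for grouping).
Most parsimonious ingroup topology: ((X,(K,Y)),G).
G is sister to the clade containing all other ingroup taxa, so it is the earliest-diverging (most basal) ingroup lineage.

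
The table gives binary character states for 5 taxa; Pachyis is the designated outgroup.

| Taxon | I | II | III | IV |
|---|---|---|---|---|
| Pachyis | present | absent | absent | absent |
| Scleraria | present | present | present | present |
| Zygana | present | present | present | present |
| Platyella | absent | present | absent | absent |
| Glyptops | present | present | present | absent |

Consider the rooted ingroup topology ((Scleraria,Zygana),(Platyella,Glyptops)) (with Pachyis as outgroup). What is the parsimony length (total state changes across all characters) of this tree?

5

Map each character onto ((Scleraria,Zygana),(Platyella,Glyptops)) (rooted by Pachyis) and count the minimum state changes it requires (Fitch parsimony):
I: 1; II: 1; III: 2; IV: 1.
Total tree length = 5.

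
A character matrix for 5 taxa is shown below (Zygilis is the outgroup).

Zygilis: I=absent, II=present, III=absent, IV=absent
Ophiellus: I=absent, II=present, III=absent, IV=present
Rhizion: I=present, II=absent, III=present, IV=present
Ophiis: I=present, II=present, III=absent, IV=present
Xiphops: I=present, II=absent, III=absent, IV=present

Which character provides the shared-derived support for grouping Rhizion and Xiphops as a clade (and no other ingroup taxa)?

Character polarity is set by the outgroup: the derived state is whichever differs from the outgroup's state, so for II the derived state is 'absent', and for the remaining characters it is 'present'.
Only Ophiis, Rhizion, and Xiphops show the derived state 'present' for I, supporting them as a clade.
Only Rhizion and Xiphops show the derived state 'absent' for II, supporting them as a clade.
III (derived state 'present') is unique to Rhizion (autapomorphy; uninformative for grouping).
All ingroup taxa share the derived state 'present' for IV; it defines the ingroup but does not resolve relationships within it.
Most parsimonious ingroup topology: (Ophiellus,((Rhizion,Xiphops),Ophiis)).
The clade {Rhizion, Xiphops} is supported by II: its derived state 'absent' occurs in exactly those taxa and in no other taxon (including the outgroup).

II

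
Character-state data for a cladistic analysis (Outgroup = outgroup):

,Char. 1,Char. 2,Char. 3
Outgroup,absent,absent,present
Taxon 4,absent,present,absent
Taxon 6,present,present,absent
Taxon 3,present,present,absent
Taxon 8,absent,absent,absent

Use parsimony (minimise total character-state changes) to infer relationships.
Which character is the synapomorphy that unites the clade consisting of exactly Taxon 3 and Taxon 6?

Char. 1

Character polarity is set by the outgroup: the derived state is whichever differs from the outgroup's state, so for Char. 3 the derived state is 'absent', and for the remaining characters it is 'present'.
Only Taxon 3 and Taxon 6 show the derived state 'present' for Char. 1, supporting them as a clade.
Only Taxon 3, Taxon 4, and Taxon 6 show the derived state 'present' for Char. 2, supporting them as a clade.
All ingroup taxa share the derived state 'absent' for Char. 3; it defines the ingroup but does not resolve relationships within it.
Most parsimonious ingroup topology: ((Taxon 4,(Taxon 6,Taxon 3)),Taxon 8).
The clade {Taxon 3, Taxon 6} is supported by Char. 1: its derived state 'present' occurs in exactly those taxa and in no other taxon (including the outgroup).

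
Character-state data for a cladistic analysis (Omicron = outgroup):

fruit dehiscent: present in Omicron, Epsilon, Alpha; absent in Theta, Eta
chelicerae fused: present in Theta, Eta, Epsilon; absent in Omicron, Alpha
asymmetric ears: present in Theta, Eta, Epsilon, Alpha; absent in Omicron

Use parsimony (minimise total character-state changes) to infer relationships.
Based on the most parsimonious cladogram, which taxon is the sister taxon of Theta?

Character polarity is set by the outgroup: the derived state is whichever differs from the outgroup's state, so for fruit dehiscent the derived state is 'absent', and for the remaining characters it is 'present'.
fruit dehiscent (derived state 'absent') is shared by Eta and Theta — a synapomorphy uniting that clade.
chelicerae fused (derived state 'present') is shared by Epsilon, Eta, and Theta — a synapomorphy uniting that clade.
All ingroup taxa share the derived state 'present' for asymmetric ears; it defines the ingroup but does not resolve relationships within it.
Most parsimonious ingroup topology: (Alpha,(Epsilon,(Theta,Eta))).
Theta and Eta form a cherry on this tree, so they are sister taxa.

Eta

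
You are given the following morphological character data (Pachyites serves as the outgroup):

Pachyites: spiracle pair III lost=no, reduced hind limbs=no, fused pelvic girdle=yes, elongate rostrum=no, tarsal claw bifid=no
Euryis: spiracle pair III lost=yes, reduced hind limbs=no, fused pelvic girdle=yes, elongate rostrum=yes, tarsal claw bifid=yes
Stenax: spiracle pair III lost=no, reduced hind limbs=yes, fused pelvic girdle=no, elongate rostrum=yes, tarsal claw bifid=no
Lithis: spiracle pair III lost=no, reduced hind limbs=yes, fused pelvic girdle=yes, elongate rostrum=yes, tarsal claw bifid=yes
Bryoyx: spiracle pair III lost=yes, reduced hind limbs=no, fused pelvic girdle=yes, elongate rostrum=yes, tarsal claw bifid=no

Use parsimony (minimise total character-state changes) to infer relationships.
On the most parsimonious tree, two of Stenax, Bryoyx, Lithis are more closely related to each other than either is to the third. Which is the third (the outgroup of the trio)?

Character polarity is set by the outgroup: the derived state is whichever differs from the outgroup's state, so for fused pelvic girdle the derived state is 'no', and for the remaining characters it is 'yes'.
spiracle pair III lost: derived state 'yes' in Bryoyx and Euryis only — synapomorphy for {Bryoyx, Euryis}.
reduced hind limbs: derived state 'yes' in Lithis and Stenax only — synapomorphy for {Lithis, Stenax}.
fused pelvic girdle: derived state 'no' in Stenax only — an autapomorphy, so it tells us nothing about relationships among taxa.
elongate rostrum (derived state 'yes') is shared by all ingroup taxa — unites the whole ingroup.
tarsal claw bifid groups Euryis and Lithis, which is incompatible with the clades supported by the remaining characters; treating it as convergent (homoplasy) costs fewer steps than any alternative tree.
Most parsimonious ingroup topology: ((Euryis,Bryoyx),(Stenax,Lithis)).
Stenax and Lithis share a more recent common ancestor with each other than either does with Bryoyx, so Bryoyx is the least closely related of the three.

Bryoyx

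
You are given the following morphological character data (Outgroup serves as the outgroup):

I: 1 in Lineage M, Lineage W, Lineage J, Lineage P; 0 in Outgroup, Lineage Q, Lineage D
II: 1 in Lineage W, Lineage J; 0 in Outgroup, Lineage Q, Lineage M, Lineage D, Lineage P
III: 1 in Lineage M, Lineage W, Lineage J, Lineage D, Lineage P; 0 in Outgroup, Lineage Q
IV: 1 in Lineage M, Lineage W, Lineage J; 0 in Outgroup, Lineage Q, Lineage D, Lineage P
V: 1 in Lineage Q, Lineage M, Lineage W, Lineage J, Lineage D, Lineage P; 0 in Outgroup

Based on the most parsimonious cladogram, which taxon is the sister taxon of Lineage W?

The outgroup has state '0' for every character, so '1' is the derived state throughout.
I: derived state '1' in Lineage J, Lineage M, Lineage P, and Lineage W only — synapomorphy for {Lineage J, Lineage M, Lineage P, Lineage W}.
Only Lineage J and Lineage W show the derived state '1' for II, supporting them as a clade.
III (derived state '1') is shared by Lineage D, Lineage J, Lineage M, Lineage P, and Lineage W — a synapomorphy uniting that clade.
IV: derived state '1' in Lineage J, Lineage M, and Lineage W only — synapomorphy for {Lineage J, Lineage M, Lineage W}.
V (derived state '1') is shared by all ingroup taxa — unites the whole ingroup.
Most parsimonious ingroup topology: (Lineage Q,(((Lineage M,(Lineage W,Lineage J)),Lineage P),Lineage D)).
Lineage W and Lineage J form a cherry on this tree, so they are sister taxa.

Lineage J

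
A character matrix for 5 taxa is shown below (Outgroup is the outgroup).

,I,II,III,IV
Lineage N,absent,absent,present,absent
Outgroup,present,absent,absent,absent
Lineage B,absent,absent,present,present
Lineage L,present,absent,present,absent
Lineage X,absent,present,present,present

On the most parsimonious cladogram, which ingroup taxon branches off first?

Lineage L

Character polarity is set by the outgroup: the derived state is whichever differs from the outgroup's state, so for I the derived state is 'absent', and for the remaining characters it is 'present'.
I: derived state 'absent' in Lineage B, Lineage N, and Lineage X only — synapomorphy for {Lineage B, Lineage N, Lineage X}.
II: derived state 'present' in Lineage X only — an autapomorphy, so it tells us nothing about relationships among taxa.
III (derived state 'present') is shared by all ingroup taxa — unites the whole ingroup.
IV: derived state 'present' in Lineage B and Lineage X only — synapomorphy for {Lineage B, Lineage X}.
Most parsimonious ingroup topology: (Lineage L,(Lineage N,(Lineage B,Lineage X))).
Lineage L is sister to the clade containing all other ingroup taxa, so it is the earliest-diverging (most basal) ingroup lineage.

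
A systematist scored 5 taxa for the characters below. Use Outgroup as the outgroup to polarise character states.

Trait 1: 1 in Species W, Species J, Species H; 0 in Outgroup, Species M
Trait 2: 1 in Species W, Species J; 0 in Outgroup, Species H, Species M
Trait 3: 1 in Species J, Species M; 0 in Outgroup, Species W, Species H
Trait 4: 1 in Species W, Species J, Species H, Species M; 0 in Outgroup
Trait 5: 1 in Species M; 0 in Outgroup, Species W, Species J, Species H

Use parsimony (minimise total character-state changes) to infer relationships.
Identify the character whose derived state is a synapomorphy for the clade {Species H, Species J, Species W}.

The outgroup has state '0' for every character, so '1' is the derived state throughout.
Trait 1 (derived state '1') is shared by Species H, Species J, and Species W — a synapomorphy uniting that clade.
Trait 2 (derived state '1') is shared by Species J and Species W — a synapomorphy uniting that clade.
Trait 3 groups Species J and Species M, which is incompatible with the clades supported by the remaining characters; treating it as convergent (homoplasy) costs fewer steps than any alternative tree.
Trait 4 (derived state '1') is shared by all ingroup taxa — unites the whole ingroup.
Trait 5 (derived state '1') is unique to Species M (autapomorphy; uninformative for grouping).
Most parsimonious ingroup topology: (((Species W,Species J),Species H),Species M).
The clade {Species H, Species J, Species W} is supported by Trait 1: its derived state '1' occurs in exactly those taxa and in no other taxon (including the outgroup).

Trait 1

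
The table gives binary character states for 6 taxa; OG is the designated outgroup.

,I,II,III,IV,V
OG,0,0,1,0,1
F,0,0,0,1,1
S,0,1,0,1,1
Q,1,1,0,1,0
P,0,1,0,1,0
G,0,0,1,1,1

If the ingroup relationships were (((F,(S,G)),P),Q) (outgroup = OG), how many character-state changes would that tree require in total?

Map each character onto (((F,(S,G)),P),Q) (rooted by OG) and count the minimum state changes it requires (Fitch parsimony):
I: 1; II: 3; III: 2; IV: 1; V: 2.
Total tree length = 9.

9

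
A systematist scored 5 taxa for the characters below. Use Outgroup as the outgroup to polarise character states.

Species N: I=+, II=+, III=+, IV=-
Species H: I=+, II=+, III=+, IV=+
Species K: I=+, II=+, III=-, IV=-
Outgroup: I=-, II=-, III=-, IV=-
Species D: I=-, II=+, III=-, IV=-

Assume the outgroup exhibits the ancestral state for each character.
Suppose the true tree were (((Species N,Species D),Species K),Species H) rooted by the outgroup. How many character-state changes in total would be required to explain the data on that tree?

6

Map each character onto (((Species N,Species D),Species K),Species H) (rooted by Outgroup) and count the minimum state changes it requires (Fitch parsimony):
I: 2; II: 1; III: 2; IV: 1.
Total tree length = 6.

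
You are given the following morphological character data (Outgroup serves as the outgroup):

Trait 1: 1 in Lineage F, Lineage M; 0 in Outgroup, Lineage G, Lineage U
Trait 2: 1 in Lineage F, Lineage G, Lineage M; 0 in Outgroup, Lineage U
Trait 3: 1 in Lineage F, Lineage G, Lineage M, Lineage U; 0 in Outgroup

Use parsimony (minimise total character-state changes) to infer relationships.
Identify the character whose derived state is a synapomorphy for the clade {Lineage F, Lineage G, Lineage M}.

The outgroup has state '0' for every character, so '1' is the derived state throughout.
Trait 1 (derived state '1') is shared by Lineage F and Lineage M — a synapomorphy uniting that clade.
Trait 2: derived state '1' in Lineage F, Lineage G, and Lineage M only — synapomorphy for {Lineage F, Lineage G, Lineage M}.
All ingroup taxa share the derived state '1' for Trait 3; it defines the ingroup but does not resolve relationships within it.
Most parsimonious ingroup topology: (((Lineage F,Lineage M),Lineage G),Lineage U).
The clade {Lineage F, Lineage G, Lineage M} is supported by Trait 2: its derived state '1' occurs in exactly those taxa and in no other taxon (including the outgroup).

Trait 2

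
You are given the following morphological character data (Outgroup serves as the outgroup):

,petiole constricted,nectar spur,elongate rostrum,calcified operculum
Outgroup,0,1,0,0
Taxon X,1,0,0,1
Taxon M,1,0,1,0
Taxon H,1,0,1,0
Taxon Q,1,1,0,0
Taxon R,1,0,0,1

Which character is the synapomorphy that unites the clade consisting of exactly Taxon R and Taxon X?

calcified operculum

Character polarity is set by the outgroup: the derived state is whichever differs from the outgroup's state, so for nectar spur the derived state is '0', and for the remaining characters it is '1'.
petiole constricted (derived state '1') is shared by all ingroup taxa — unites the whole ingroup.
nectar spur (derived state '0') is shared by Taxon H, Taxon M, Taxon R, and Taxon X — a synapomorphy uniting that clade.
elongate rostrum: derived state '1' in Taxon H and Taxon M only — synapomorphy for {Taxon H, Taxon M}.
calcified operculum (derived state '1') is shared by Taxon R and Taxon X — a synapomorphy uniting that clade.
Most parsimonious ingroup topology: (((Taxon H,Taxon M),(Taxon X,Taxon R)),Taxon Q).
The clade {Taxon R, Taxon X} is supported by calcified operculum: its derived state '1' occurs in exactly those taxa and in no other taxon (including the outgroup).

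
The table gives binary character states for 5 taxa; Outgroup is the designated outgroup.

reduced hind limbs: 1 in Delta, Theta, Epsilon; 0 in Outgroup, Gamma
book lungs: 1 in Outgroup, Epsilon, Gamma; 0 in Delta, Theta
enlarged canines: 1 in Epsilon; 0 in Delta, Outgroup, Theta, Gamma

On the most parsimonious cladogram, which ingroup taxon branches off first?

Character polarity is set by the outgroup: the derived state is whichever differs from the outgroup's state, so for book lungs the derived state is '0', and for the remaining characters it is '1'.
reduced hind limbs: derived state '1' in Delta, Epsilon, and Theta only — synapomorphy for {Delta, Epsilon, Theta}.
Only Delta and Theta show the derived state '0' for book lungs, supporting them as a clade.
enlarged canines (derived state '1') is unique to Epsilon (autapomorphy; uninformative for grouping).
Most parsimonious ingroup topology: (Gamma,((Delta,Theta),Epsilon)).
Gamma is sister to the clade containing all other ingroup taxa, so it is the earliest-diverging (most basal) ingroup lineage.

Gamma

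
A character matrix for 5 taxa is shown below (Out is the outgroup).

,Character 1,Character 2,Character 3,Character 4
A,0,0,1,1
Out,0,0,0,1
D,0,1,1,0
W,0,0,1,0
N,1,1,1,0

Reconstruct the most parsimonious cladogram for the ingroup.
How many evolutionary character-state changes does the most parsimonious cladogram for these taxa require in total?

Character polarity is set by the outgroup: the derived state is whichever differs from the outgroup's state, so for Character 4 the derived state is '0', and for the remaining characters it is '1'.
Character 1: derived state '1' in N only — an autapomorphy, so it tells us nothing about relationships among taxa.
Character 2: derived state '1' in D and N only — synapomorphy for {D, N}.
Character 3 (derived state '1') is shared by all ingroup taxa — unites the whole ingroup.
Character 4 (derived state '0') is shared by D, N, and W — a synapomorphy uniting that clade.
Most parsimonious ingroup topology: (((N,D),W),A).
Changes per character on this tree: Character 1: 1; Character 2: 1; Character 3: 1; Character 4: 1.
Total = 4.

4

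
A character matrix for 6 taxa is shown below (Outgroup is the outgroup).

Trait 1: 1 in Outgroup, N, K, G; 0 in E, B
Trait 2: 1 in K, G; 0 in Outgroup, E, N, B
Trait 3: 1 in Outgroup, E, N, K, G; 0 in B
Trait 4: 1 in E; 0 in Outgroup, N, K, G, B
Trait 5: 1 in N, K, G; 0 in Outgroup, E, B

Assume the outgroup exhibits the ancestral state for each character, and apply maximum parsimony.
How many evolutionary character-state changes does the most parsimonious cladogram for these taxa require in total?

Character polarity is set by the outgroup: the derived state is whichever differs from the outgroup's state, so for Trait 1, Trait 3 the derived state is '0', and for the remaining characters it is '1'.
Trait 1 (derived state '0') is shared by B and E — a synapomorphy uniting that clade.
Trait 2 (derived state '1') is shared by G and K — a synapomorphy uniting that clade.
Trait 3 (derived state '0') is unique to B (autapomorphy; uninformative for grouping).
Trait 4 (derived state '1') is unique to E (autapomorphy; uninformative for grouping).
Trait 5: derived state '1' in G, K, and N only — synapomorphy for {G, K, N}.
Most parsimonious ingroup topology: ((E,B),(N,(K,G))).
Changes per character on this tree: Trait 1: 1; Trait 2: 1; Trait 3: 1; Trait 4: 1; Trait 5: 1.
Total = 5.

5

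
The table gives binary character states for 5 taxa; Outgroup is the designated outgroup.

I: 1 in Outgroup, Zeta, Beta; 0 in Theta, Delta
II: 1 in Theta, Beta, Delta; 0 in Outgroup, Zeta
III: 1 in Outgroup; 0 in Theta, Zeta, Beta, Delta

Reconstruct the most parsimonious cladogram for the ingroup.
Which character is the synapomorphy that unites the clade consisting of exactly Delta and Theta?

I

Character polarity is set by the outgroup: the derived state is whichever differs from the outgroup's state, so for I, III the derived state is '0', and for the remaining characters it is '1'.
Only Delta and Theta show the derived state '0' for I, supporting them as a clade.
II (derived state '1') is shared by Beta, Delta, and Theta — a synapomorphy uniting that clade.
III (derived state '0') is shared by all ingroup taxa — unites the whole ingroup.
Most parsimonious ingroup topology: (((Theta,Delta),Beta),Zeta).
The clade {Delta, Theta} is supported by I: its derived state '0' occurs in exactly those taxa and in no other taxon (including the outgroup).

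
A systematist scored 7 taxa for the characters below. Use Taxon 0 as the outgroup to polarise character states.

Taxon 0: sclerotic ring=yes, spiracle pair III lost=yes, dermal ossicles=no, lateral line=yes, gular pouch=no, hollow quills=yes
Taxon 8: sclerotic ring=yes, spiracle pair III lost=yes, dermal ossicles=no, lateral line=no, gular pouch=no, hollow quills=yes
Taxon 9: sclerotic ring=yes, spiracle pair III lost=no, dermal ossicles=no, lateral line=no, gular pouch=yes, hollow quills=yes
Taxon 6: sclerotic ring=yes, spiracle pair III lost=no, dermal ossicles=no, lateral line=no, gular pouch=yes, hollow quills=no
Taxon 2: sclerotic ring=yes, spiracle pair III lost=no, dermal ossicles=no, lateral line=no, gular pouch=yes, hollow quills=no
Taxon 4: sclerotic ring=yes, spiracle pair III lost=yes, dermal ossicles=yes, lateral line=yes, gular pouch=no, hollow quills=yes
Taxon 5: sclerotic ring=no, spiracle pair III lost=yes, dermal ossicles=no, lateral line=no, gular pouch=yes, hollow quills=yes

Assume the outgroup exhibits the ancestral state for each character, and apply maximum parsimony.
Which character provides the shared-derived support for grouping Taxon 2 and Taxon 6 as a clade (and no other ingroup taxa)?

Character polarity is set by the outgroup: the derived state is whichever differs from the outgroup's state, so for sclerotic ring, spiracle pair III lost, lateral line, hollow quills the derived state is 'no', and for the remaining characters it is 'yes'.
sclerotic ring (derived state 'no') is unique to Taxon 5 (autapomorphy; uninformative for grouping).
Only Taxon 2, Taxon 6, and Taxon 9 show the derived state 'no' for spiracle pair III lost, supporting them as a clade.
dermal ossicles: derived state 'yes' in Taxon 4 only — an autapomorphy, so it tells us nothing about relationships among taxa.
lateral line: derived state 'no' in Taxon 2, Taxon 5, Taxon 6, Taxon 8, and Taxon 9 only — synapomorphy for {Taxon 2, Taxon 5, Taxon 6, Taxon 8, Taxon 9}.
Only Taxon 2, Taxon 5, Taxon 6, and Taxon 9 show the derived state 'yes' for gular pouch, supporting them as a clade.
hollow quills (derived state 'no') is shared by Taxon 2 and Taxon 6 — a synapomorphy uniting that clade.
Most parsimonious ingroup topology: (((Taxon 5,(Taxon 9,(Taxon 6,Taxon 2))),Taxon 8),Taxon 4).
The clade {Taxon 2, Taxon 6} is supported by hollow quills: its derived state 'no' occurs in exactly those taxa and in no other taxon (including the outgroup).

hollow quills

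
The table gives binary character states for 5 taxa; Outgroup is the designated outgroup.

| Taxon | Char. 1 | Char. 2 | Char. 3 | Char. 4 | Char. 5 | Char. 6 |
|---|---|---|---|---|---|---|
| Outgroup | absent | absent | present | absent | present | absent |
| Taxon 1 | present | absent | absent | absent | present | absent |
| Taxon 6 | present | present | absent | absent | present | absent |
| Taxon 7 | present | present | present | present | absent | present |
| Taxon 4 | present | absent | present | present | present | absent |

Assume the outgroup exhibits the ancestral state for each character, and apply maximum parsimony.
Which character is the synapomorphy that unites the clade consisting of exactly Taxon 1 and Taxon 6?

Char. 3

Character polarity is set by the outgroup: the derived state is whichever differs from the outgroup's state, so for Char. 3, Char. 5 the derived state is 'absent', and for the remaining characters it is 'present'.
Char. 1 (derived state 'present') is shared by all ingroup taxa — unites the whole ingroup.
Char. 2 (state 'present') occurs in Taxon 6 and Taxon 7 but conflicts with the nesting implied by the other characters — most parsimoniously interpreted as homoplasy.
Only Taxon 1 and Taxon 6 show the derived state 'absent' for Char. 3, supporting them as a clade.
Only Taxon 4 and Taxon 7 show the derived state 'present' for Char. 4, supporting them as a clade.
Char. 5 (derived state 'absent') is unique to Taxon 7 (autapomorphy; uninformative for grouping).
Char. 6: derived state 'present' in Taxon 7 only — an autapomorphy, so it tells us nothing about relationships among taxa.
Most parsimonious ingroup topology: ((Taxon 1,Taxon 6),(Taxon 7,Taxon 4)).
The clade {Taxon 1, Taxon 6} is supported by Char. 3: its derived state 'absent' occurs in exactly those taxa and in no other taxon (including the outgroup).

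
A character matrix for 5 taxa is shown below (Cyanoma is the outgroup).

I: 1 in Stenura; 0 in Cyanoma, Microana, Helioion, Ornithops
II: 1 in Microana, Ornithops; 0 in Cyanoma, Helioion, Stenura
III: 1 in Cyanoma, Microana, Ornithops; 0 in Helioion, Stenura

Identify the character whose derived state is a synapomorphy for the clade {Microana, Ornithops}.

II

Character polarity is set by the outgroup: the derived state is whichever differs from the outgroup's state, so for III the derived state is '0', and for the remaining characters it is '1'.
I (derived state '1') is unique to Stenura (autapomorphy; uninformative for grouping).
II (derived state '1') is shared by Microana and Ornithops — a synapomorphy uniting that clade.
Only Helioion and Stenura show the derived state '0' for III, supporting them as a clade.
Most parsimonious ingroup topology: ((Microana,Ornithops),(Helioion,Stenura)).
The clade {Microana, Ornithops} is supported by II: its derived state '1' occurs in exactly those taxa and in no other taxon (including the outgroup).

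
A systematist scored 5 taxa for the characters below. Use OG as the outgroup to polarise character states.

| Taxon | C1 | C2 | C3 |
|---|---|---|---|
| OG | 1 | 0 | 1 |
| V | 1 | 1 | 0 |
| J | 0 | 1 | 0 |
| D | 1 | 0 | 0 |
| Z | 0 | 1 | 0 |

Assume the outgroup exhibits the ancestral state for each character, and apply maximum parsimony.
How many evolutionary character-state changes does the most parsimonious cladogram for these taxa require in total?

Character polarity is set by the outgroup: the derived state is whichever differs from the outgroup's state, so for C1, C3 the derived state is '0', and for the remaining characters it is '1'.
C1 (derived state '0') is shared by J and Z — a synapomorphy uniting that clade.
Only J, V, and Z show the derived state '1' for C2, supporting them as a clade.
C3 (derived state '0') is shared by all ingroup taxa — unites the whole ingroup.
Most parsimonious ingroup topology: ((V,(J,Z)),D).
Changes per character on this tree: C1: 1; C2: 1; C3: 1.
Total = 3.

3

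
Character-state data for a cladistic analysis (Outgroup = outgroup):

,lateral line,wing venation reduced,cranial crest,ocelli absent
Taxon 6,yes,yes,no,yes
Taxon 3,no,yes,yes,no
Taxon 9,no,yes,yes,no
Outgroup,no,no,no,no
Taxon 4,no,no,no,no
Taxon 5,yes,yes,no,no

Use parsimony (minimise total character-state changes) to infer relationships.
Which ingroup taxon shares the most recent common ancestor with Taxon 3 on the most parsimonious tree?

Taxon 9

The outgroup has state 'no' for every character, so 'yes' is the derived state throughout.
lateral line (derived state 'yes') is shared by Taxon 5 and Taxon 6 — a synapomorphy uniting that clade.
wing venation reduced: derived state 'yes' in Taxon 3, Taxon 5, Taxon 6, and Taxon 9 only — synapomorphy for {Taxon 3, Taxon 5, Taxon 6, Taxon 9}.
Only Taxon 3 and Taxon 9 show the derived state 'yes' for cranial crest, supporting them as a clade.
ocelli absent (derived state 'yes') is unique to Taxon 6 (autapomorphy; uninformative for grouping).
Most parsimonious ingroup topology: (((Taxon 6,Taxon 5),(Taxon 3,Taxon 9)),Taxon 4).
Taxon 3 and Taxon 9 form a cherry on this tree, so they are sister taxa.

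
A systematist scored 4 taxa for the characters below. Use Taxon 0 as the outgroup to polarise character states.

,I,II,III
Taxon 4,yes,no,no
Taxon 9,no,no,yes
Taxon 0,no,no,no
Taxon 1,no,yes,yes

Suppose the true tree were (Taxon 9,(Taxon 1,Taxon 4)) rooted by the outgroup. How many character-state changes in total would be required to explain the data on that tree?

4

Map each character onto (Taxon 9,(Taxon 1,Taxon 4)) (rooted by Taxon 0) and count the minimum state changes it requires (Fitch parsimony):
I: 1; II: 1; III: 2.
Total tree length = 4.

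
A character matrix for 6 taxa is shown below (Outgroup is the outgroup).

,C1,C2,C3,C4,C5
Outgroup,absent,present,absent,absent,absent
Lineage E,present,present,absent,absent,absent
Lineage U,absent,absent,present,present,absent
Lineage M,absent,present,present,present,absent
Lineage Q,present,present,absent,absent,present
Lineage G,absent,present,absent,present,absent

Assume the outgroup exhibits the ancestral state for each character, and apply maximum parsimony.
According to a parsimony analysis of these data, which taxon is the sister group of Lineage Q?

Lineage E

Character polarity is set by the outgroup: the derived state is whichever differs from the outgroup's state, so for C2 the derived state is 'absent', and for the remaining characters it is 'present'.
C1 (derived state 'present') is shared by Lineage E and Lineage Q — a synapomorphy uniting that clade.
C2: derived state 'absent' in Lineage U only — an autapomorphy, so it tells us nothing about relationships among taxa.
C3 (derived state 'present') is shared by Lineage M and Lineage U — a synapomorphy uniting that clade.
C4 (derived state 'present') is shared by Lineage G, Lineage M, and Lineage U — a synapomorphy uniting that clade.
C5: derived state 'present' in Lineage Q only — an autapomorphy, so it tells us nothing about relationships among taxa.
Most parsimonious ingroup topology: ((Lineage E,Lineage Q),((Lineage U,Lineage M),Lineage G)).
Lineage Q and Lineage E form a cherry on this tree, so they are sister taxa.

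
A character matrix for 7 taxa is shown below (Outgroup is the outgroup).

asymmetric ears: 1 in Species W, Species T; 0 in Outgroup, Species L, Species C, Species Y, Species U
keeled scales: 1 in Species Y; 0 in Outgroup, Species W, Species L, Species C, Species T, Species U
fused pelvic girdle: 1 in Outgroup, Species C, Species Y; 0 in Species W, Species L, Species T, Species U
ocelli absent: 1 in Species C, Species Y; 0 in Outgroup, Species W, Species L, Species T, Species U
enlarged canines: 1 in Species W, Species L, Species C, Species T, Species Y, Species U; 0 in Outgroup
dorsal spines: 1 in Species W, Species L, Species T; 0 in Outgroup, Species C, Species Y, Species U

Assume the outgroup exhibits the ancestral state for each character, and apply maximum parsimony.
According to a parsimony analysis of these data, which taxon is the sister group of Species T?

Character polarity is set by the outgroup: the derived state is whichever differs from the outgroup's state, so for fused pelvic girdle the derived state is '0', and for the remaining characters it is '1'.
asymmetric ears: derived state '1' in Species T and Species W only — synapomorphy for {Species T, Species W}.
keeled scales (derived state '1') is unique to Species Y (autapomorphy; uninformative for grouping).
fused pelvic girdle: derived state '0' in Species L, Species T, Species U, and Species W only — synapomorphy for {Species L, Species T, Species U, Species W}.
ocelli absent: derived state '1' in Species C and Species Y only — synapomorphy for {Species C, Species Y}.
All ingroup taxa share the derived state '1' for enlarged canines; it defines the ingroup but does not resolve relationships within it.
Only Species L, Species T, and Species W show the derived state '1' for dorsal spines, supporting them as a clade.
Most parsimonious ingroup topology: ((((Species W,Species T),Species L),Species U),(Species C,Species Y)).
Species T and Species W form a cherry on this tree, so they are sister taxa.

Species W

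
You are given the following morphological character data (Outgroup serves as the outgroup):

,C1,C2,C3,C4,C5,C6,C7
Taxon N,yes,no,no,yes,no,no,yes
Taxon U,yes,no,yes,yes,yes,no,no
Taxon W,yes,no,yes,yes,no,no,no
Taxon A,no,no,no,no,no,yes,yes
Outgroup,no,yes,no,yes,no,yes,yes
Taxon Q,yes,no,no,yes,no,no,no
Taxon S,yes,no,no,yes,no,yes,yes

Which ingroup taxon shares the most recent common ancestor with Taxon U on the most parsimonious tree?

Character polarity is set by the outgroup: the derived state is whichever differs from the outgroup's state, so for C2, C4, C6, C7 the derived state is 'no', and for the remaining characters it is 'yes'.
C1 (derived state 'yes') is shared by Taxon N, Taxon Q, Taxon S, Taxon U, and Taxon W — a synapomorphy uniting that clade.
C2 (derived state 'no') is shared by all ingroup taxa — unites the whole ingroup.
Only Taxon U and Taxon W show the derived state 'yes' for C3, supporting them as a clade.
C4 (derived state 'no') is unique to Taxon A (autapomorphy; uninformative for grouping).
C5 (derived state 'yes') is unique to Taxon U (autapomorphy; uninformative for grouping).
C6: derived state 'no' in Taxon N, Taxon Q, Taxon U, and Taxon W only — synapomorphy for {Taxon N, Taxon Q, Taxon U, Taxon W}.
C7 (derived state 'no') is shared by Taxon Q, Taxon U, and Taxon W — a synapomorphy uniting that clade.
Most parsimonious ingroup topology: (((Taxon N,((Taxon U,Taxon W),Taxon Q)),Taxon S),Taxon A).
Taxon U and Taxon W form a cherry on this tree, so they are sister taxa.

Taxon W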